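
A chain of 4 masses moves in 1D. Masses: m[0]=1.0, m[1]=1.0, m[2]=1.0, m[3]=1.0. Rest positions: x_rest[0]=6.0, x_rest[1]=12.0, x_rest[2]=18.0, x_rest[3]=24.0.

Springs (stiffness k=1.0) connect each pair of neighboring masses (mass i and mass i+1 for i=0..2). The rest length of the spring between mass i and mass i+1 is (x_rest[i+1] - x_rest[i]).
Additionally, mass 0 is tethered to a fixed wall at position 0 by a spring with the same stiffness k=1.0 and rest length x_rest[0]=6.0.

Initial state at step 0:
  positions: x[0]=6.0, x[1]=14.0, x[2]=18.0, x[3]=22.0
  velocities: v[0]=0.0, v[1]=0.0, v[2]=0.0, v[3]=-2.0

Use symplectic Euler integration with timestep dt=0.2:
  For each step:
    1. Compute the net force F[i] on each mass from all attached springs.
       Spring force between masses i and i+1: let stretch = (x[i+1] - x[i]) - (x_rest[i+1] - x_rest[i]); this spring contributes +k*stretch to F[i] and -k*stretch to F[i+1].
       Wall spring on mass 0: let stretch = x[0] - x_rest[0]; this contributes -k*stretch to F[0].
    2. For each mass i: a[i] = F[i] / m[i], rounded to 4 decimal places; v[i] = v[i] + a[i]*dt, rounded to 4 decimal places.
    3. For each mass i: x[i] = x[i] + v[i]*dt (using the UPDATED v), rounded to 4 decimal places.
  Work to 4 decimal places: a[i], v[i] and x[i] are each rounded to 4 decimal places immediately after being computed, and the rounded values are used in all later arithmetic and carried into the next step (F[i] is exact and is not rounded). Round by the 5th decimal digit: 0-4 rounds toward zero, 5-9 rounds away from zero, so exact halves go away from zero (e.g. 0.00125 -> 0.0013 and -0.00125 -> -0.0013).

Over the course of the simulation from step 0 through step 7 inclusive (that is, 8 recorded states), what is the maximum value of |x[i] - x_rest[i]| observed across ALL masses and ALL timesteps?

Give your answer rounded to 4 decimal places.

Answer: 2.6955

Derivation:
Step 0: x=[6.0000 14.0000 18.0000 22.0000] v=[0.0000 0.0000 0.0000 -2.0000]
Step 1: x=[6.0800 13.8400 18.0000 21.6800] v=[0.4000 -0.8000 0.0000 -1.6000]
Step 2: x=[6.2272 13.5360 17.9808 21.4528] v=[0.7360 -1.5200 -0.0960 -1.1360]
Step 3: x=[6.4177 13.1174 17.9227 21.3267] v=[0.9523 -2.0928 -0.2906 -0.6304]
Step 4: x=[6.6194 12.6231 17.8085 21.3045] v=[1.0087 -2.4717 -0.5709 -0.1112]
Step 5: x=[6.7965 12.0960 17.6267 21.3824] v=[0.8856 -2.6354 -0.9088 0.3896]
Step 6: x=[6.9137 11.5782 17.3739 21.5501] v=[0.5862 -2.5892 -1.2638 0.8385]
Step 7: x=[6.9410 11.1056 17.0564 21.7908] v=[0.1364 -2.3630 -1.5877 1.2033]
Max displacement = 2.6955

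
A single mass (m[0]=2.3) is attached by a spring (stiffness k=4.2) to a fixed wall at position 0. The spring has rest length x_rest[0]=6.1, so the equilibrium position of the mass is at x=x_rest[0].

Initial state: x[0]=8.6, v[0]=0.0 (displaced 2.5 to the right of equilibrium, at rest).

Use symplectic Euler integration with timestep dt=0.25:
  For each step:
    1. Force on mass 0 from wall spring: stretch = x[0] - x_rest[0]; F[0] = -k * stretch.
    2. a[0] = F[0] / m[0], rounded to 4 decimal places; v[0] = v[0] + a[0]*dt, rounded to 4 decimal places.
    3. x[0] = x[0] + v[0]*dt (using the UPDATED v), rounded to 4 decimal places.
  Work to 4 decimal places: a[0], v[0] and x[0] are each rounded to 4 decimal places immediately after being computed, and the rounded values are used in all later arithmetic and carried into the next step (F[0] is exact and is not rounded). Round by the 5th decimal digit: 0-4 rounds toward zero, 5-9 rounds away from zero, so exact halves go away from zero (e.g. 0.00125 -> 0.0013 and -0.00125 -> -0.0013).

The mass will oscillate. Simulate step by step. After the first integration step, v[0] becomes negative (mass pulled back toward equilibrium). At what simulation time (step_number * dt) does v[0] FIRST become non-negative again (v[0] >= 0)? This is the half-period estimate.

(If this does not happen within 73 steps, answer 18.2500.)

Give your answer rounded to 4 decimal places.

Step 0: x=[8.6000] v=[0.0000]
Step 1: x=[8.3147] v=[-1.1413]
Step 2: x=[7.7766] v=[-2.1524]
Step 3: x=[7.0472] v=[-2.9178]
Step 4: x=[6.2097] v=[-3.3502]
Step 5: x=[5.3596] v=[-3.4003]
Step 6: x=[4.5940] v=[-3.0623]
Step 7: x=[4.0003] v=[-2.3748]
Step 8: x=[3.6462] v=[-1.4163]
Step 9: x=[3.5722] v=[-0.2961]
Step 10: x=[3.7867] v=[0.8579]
First v>=0 after going negative at step 10, time=2.5000

Answer: 2.5000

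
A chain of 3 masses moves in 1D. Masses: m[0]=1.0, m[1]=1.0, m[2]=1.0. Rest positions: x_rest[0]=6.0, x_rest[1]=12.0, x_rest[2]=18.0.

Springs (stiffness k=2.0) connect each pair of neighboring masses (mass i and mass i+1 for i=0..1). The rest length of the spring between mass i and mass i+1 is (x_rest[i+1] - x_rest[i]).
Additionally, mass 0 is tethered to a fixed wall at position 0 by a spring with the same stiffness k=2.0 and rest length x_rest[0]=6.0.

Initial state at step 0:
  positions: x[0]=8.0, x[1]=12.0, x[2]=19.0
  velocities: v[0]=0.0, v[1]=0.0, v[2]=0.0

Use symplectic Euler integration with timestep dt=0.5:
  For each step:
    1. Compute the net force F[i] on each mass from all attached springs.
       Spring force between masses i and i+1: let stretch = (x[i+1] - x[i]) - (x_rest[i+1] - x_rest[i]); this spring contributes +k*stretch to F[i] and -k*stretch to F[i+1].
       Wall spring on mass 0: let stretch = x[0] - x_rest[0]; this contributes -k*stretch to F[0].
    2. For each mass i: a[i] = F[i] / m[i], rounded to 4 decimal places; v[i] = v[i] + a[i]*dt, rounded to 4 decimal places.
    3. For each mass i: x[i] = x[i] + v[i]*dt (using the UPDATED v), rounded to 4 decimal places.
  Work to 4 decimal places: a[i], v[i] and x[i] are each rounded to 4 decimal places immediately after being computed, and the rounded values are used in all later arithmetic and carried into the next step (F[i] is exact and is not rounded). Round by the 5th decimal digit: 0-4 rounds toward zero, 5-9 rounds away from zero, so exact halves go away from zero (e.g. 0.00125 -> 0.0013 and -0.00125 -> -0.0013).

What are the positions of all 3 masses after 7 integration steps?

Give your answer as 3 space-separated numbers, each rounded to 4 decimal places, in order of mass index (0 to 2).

Answer: 5.5938 12.5313 16.3829

Derivation:
Step 0: x=[8.0000 12.0000 19.0000] v=[0.0000 0.0000 0.0000]
Step 1: x=[6.0000 13.5000 18.5000] v=[-4.0000 3.0000 -1.0000]
Step 2: x=[4.7500 13.7500 18.5000] v=[-2.5000 0.5000 0.0000]
Step 3: x=[5.6250 11.8750 19.1250] v=[1.7500 -3.7500 1.2500]
Step 4: x=[6.8125 10.5000 19.1250] v=[2.3750 -2.7500 0.0000]
Step 5: x=[6.4375 11.5938 17.8125] v=[-0.7500 2.1875 -2.6250]
Step 6: x=[5.4219 13.2188 16.3907] v=[-2.0312 3.2499 -2.8437]
Step 7: x=[5.5938 12.5313 16.3829] v=[0.3438 -1.3751 -0.0156]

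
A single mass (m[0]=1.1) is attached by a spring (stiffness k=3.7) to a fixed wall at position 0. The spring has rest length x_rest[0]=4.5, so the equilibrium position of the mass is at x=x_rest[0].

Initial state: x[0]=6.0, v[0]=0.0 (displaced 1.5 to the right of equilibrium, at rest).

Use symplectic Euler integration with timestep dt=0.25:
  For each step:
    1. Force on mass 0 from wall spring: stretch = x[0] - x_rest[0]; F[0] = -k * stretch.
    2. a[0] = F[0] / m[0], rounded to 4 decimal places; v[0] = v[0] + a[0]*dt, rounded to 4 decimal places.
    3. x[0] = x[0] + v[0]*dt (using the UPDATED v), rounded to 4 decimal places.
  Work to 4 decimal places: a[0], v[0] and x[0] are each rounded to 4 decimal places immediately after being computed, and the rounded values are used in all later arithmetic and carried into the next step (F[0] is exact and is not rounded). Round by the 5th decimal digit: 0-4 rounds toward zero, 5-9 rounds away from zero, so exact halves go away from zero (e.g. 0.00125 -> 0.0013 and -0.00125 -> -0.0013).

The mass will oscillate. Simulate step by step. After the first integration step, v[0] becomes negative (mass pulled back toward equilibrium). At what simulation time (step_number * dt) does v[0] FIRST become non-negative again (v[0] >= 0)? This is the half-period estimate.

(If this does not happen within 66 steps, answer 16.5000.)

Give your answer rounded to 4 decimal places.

Answer: 1.7500

Derivation:
Step 0: x=[6.0000] v=[0.0000]
Step 1: x=[5.6847] v=[-1.2614]
Step 2: x=[5.1203] v=[-2.2576]
Step 3: x=[4.4255] v=[-2.7792]
Step 4: x=[3.7464] v=[-2.7166]
Step 5: x=[3.2257] v=[-2.0829]
Step 6: x=[2.9729] v=[-1.0113]
Step 7: x=[3.0411] v=[0.2729]
First v>=0 after going negative at step 7, time=1.7500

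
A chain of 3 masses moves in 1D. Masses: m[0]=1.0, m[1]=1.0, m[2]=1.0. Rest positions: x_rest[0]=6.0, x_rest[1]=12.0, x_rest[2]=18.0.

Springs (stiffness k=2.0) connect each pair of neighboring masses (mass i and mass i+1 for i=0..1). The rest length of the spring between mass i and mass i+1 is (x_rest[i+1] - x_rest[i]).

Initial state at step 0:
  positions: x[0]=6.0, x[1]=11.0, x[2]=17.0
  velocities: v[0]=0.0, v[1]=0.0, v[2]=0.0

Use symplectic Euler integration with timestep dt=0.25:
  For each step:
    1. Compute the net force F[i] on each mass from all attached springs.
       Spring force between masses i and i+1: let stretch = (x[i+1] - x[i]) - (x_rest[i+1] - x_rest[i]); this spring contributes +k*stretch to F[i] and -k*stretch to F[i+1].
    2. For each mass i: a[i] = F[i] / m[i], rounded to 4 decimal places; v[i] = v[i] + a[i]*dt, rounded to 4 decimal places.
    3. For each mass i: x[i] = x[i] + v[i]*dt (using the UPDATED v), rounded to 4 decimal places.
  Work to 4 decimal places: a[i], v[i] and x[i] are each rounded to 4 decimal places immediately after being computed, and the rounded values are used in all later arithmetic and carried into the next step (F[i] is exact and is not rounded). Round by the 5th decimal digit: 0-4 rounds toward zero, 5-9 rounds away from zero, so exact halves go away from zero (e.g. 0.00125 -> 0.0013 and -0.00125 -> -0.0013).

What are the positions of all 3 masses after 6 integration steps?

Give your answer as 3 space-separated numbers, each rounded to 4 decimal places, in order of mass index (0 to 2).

Step 0: x=[6.0000 11.0000 17.0000] v=[0.0000 0.0000 0.0000]
Step 1: x=[5.8750 11.1250 17.0000] v=[-0.5000 0.5000 0.0000]
Step 2: x=[5.6563 11.3281 17.0156] v=[-0.8750 0.8125 0.0625]
Step 3: x=[5.3965 11.5332 17.0703] v=[-1.0391 0.8204 0.2188]
Step 4: x=[5.1538 11.6634 17.1829] v=[-0.9708 0.5206 0.4503]
Step 5: x=[4.9748 11.6698 17.3556] v=[-0.7160 0.0256 0.6906]
Step 6: x=[4.8827 11.5501 17.5675] v=[-0.3685 -0.4790 0.8477]

Answer: 4.8827 11.5501 17.5675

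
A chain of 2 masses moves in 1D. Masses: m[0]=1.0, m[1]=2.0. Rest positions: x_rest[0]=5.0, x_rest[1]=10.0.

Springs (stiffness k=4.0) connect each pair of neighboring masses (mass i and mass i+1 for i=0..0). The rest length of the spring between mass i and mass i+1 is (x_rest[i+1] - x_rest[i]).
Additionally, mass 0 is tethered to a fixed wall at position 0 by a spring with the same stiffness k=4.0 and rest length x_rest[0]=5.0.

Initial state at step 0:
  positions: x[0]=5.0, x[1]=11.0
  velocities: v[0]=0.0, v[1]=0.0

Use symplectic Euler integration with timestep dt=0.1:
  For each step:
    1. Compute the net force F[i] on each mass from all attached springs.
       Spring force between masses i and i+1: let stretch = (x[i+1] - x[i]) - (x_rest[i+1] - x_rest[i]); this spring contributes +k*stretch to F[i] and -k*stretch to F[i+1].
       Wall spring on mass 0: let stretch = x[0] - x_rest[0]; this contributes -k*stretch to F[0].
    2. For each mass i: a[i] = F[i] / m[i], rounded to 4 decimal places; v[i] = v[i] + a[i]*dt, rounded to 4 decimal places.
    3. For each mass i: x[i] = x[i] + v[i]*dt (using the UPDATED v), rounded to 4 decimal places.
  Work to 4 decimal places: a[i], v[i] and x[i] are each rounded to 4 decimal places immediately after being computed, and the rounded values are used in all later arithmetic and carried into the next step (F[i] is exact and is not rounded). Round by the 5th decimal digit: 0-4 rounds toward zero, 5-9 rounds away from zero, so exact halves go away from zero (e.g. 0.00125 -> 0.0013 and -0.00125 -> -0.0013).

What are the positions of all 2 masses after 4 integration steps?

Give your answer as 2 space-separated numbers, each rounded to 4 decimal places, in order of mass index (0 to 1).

Answer: 5.3426 10.8173

Derivation:
Step 0: x=[5.0000 11.0000] v=[0.0000 0.0000]
Step 1: x=[5.0400 10.9800] v=[0.4000 -0.2000]
Step 2: x=[5.1160 10.9412] v=[0.7600 -0.3880]
Step 3: x=[5.2204 10.8859] v=[1.0437 -0.5530]
Step 4: x=[5.3426 10.8173] v=[1.2217 -0.6861]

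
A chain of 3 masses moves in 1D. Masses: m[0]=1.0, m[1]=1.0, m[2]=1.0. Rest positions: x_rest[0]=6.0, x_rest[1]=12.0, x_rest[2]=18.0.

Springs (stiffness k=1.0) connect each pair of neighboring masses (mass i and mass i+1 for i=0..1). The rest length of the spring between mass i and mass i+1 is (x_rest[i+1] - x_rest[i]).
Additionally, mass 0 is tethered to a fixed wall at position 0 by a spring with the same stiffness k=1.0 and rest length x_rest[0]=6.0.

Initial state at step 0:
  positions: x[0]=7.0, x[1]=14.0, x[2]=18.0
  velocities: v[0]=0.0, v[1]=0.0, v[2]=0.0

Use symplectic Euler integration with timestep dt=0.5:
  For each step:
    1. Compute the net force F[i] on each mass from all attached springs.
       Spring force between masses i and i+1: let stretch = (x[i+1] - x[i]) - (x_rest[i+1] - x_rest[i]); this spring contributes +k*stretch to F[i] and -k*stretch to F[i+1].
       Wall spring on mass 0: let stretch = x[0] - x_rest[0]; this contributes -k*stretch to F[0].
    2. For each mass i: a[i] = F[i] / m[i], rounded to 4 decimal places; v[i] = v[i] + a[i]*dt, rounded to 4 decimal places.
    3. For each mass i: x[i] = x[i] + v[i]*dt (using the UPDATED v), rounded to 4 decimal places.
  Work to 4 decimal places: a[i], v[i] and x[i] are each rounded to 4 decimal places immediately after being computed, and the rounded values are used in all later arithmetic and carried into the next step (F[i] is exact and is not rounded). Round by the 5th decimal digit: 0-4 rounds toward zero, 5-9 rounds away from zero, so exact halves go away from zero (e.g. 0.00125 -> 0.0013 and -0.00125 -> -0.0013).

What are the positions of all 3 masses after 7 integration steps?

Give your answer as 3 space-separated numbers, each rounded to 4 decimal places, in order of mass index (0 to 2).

Step 0: x=[7.0000 14.0000 18.0000] v=[0.0000 0.0000 0.0000]
Step 1: x=[7.0000 13.2500 18.5000] v=[0.0000 -1.5000 1.0000]
Step 2: x=[6.8125 12.2500 19.1875] v=[-0.3750 -2.0000 1.3750]
Step 3: x=[6.2813 11.6250 19.6407] v=[-1.0625 -1.2500 0.9063]
Step 4: x=[5.5157 11.6680 19.5899] v=[-1.5313 0.0860 -0.1016]
Step 5: x=[4.9092 12.1534 19.0586] v=[-1.2130 0.9708 -1.0626]
Step 6: x=[4.8865 12.5541 18.3010] v=[-0.0455 0.8013 -1.5152]
Step 7: x=[5.5591 12.4746 17.6067] v=[1.3451 -0.1591 -1.3887]

Answer: 5.5591 12.4746 17.6067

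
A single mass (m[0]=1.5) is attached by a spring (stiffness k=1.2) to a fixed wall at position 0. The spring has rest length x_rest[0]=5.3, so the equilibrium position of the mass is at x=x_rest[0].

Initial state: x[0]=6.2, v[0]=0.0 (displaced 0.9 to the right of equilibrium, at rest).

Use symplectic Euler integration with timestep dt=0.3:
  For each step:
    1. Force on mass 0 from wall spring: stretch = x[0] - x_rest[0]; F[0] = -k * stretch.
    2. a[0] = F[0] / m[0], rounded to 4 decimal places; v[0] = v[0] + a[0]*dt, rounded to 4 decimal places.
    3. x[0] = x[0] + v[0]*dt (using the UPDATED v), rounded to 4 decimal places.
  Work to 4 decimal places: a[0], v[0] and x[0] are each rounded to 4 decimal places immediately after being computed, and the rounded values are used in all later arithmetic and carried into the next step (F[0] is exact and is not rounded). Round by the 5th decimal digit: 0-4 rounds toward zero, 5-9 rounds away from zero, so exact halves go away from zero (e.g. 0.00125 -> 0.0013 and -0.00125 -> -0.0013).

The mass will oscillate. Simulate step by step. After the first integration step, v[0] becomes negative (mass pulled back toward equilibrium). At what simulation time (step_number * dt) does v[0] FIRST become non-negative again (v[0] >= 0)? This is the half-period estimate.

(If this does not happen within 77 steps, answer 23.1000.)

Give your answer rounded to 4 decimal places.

Step 0: x=[6.2000] v=[0.0000]
Step 1: x=[6.1352] v=[-0.2160]
Step 2: x=[6.0103] v=[-0.4165]
Step 3: x=[5.8342] v=[-0.5870]
Step 4: x=[5.6196] v=[-0.7152]
Step 5: x=[5.3820] v=[-0.7919]
Step 6: x=[5.1385] v=[-0.8116]
Step 7: x=[4.9067] v=[-0.7728]
Step 8: x=[4.7032] v=[-0.6784]
Step 9: x=[4.5426] v=[-0.5352]
Step 10: x=[4.4366] v=[-0.3534]
Step 11: x=[4.3927] v=[-0.1462]
Step 12: x=[4.4142] v=[0.0715]
First v>=0 after going negative at step 12, time=3.6000

Answer: 3.6000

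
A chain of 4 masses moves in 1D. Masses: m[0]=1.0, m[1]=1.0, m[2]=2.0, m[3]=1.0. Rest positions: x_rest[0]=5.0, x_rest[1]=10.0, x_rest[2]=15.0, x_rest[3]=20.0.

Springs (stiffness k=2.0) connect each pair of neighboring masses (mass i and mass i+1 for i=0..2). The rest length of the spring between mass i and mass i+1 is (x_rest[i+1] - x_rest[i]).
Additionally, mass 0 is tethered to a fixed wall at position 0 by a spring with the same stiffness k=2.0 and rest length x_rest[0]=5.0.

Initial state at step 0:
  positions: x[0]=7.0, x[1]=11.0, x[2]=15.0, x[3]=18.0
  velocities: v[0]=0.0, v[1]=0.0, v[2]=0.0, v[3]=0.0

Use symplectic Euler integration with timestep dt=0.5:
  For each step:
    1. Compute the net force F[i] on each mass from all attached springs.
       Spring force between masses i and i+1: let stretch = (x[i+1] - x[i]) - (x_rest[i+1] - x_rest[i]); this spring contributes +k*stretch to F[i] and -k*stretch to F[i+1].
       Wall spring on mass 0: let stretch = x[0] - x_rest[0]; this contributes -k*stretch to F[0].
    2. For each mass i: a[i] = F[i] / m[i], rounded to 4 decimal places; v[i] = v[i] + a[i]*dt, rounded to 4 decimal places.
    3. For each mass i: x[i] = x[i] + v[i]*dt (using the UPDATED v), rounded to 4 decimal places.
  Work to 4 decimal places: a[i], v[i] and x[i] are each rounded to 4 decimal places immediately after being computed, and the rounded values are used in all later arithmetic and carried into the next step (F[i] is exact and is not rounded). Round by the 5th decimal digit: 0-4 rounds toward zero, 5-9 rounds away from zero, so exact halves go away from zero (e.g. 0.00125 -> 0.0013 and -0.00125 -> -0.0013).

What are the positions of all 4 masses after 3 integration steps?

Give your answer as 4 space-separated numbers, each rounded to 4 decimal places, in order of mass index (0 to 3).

Answer: 3.5625 8.4375 14.8125 21.3750

Derivation:
Step 0: x=[7.0000 11.0000 15.0000 18.0000] v=[0.0000 0.0000 0.0000 0.0000]
Step 1: x=[5.5000 11.0000 14.7500 19.0000] v=[-3.0000 0.0000 -0.5000 2.0000]
Step 2: x=[4.0000 10.1250 14.6250 20.3750] v=[-3.0000 -1.7500 -0.2500 2.7500]
Step 3: x=[3.5625 8.4375 14.8125 21.3750] v=[-0.8750 -3.3750 0.3750 2.0000]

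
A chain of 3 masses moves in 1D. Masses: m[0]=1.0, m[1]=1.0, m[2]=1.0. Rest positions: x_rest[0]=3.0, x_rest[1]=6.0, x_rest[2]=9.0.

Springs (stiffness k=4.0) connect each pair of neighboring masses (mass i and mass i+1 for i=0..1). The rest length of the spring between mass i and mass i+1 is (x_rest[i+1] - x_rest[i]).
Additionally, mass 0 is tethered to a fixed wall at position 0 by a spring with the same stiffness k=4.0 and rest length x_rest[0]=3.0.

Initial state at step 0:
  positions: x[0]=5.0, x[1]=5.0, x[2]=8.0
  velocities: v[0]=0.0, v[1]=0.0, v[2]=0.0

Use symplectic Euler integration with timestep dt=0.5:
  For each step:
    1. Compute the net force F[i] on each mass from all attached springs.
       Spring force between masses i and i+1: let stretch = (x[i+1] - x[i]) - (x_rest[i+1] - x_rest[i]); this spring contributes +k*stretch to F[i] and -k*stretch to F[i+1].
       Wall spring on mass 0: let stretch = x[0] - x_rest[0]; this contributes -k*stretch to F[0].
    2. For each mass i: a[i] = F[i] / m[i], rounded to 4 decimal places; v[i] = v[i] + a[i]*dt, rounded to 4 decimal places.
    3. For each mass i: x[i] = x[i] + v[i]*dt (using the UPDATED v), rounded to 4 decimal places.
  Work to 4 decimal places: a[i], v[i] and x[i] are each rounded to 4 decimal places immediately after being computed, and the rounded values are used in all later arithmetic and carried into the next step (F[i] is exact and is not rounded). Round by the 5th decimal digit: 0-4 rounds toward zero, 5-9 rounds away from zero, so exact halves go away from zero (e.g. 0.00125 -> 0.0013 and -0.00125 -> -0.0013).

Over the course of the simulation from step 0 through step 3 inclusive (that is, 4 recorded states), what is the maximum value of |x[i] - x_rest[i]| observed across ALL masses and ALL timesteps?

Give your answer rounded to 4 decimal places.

Answer: 3.0000

Derivation:
Step 0: x=[5.0000 5.0000 8.0000] v=[0.0000 0.0000 0.0000]
Step 1: x=[0.0000 8.0000 8.0000] v=[-10.0000 6.0000 0.0000]
Step 2: x=[3.0000 3.0000 11.0000] v=[6.0000 -10.0000 6.0000]
Step 3: x=[3.0000 6.0000 9.0000] v=[0.0000 6.0000 -4.0000]
Max displacement = 3.0000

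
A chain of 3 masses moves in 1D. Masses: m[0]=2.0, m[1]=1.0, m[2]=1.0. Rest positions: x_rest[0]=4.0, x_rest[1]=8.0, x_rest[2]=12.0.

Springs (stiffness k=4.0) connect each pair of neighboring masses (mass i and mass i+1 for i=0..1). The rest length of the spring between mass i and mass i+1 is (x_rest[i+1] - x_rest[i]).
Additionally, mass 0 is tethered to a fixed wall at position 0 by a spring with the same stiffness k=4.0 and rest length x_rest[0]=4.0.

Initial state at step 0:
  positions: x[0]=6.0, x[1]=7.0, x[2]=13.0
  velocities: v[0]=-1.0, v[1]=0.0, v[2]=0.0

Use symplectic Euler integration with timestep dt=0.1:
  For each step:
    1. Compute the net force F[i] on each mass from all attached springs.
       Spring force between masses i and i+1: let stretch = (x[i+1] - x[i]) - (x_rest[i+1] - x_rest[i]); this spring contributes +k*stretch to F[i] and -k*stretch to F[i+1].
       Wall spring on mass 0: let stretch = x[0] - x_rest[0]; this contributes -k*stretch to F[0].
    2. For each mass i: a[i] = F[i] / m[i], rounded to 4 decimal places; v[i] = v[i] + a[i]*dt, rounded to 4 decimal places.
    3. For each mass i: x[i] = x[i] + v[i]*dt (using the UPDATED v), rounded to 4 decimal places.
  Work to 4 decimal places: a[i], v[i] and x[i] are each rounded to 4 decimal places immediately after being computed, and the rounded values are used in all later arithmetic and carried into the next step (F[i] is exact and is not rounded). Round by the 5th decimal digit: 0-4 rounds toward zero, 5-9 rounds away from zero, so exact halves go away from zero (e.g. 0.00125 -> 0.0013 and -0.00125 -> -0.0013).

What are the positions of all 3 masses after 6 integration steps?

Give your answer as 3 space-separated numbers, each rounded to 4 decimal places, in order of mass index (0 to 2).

Step 0: x=[6.0000 7.0000 13.0000] v=[-1.0000 0.0000 0.0000]
Step 1: x=[5.8000 7.2000 12.9200] v=[-2.0000 2.0000 -0.8000]
Step 2: x=[5.5120 7.5728 12.7712] v=[-2.8800 3.7280 -1.4880]
Step 3: x=[5.1550 8.0711 12.5745] v=[-3.5702 4.9830 -1.9674]
Step 4: x=[4.7532 8.6329 12.3576] v=[-4.0180 5.6179 -2.1688]
Step 5: x=[4.3339 9.1885 12.1517] v=[-4.1927 5.5559 -2.0587]
Step 6: x=[3.9250 9.6684 11.9873] v=[-4.0886 4.7993 -1.6440]

Answer: 3.9250 9.6684 11.9873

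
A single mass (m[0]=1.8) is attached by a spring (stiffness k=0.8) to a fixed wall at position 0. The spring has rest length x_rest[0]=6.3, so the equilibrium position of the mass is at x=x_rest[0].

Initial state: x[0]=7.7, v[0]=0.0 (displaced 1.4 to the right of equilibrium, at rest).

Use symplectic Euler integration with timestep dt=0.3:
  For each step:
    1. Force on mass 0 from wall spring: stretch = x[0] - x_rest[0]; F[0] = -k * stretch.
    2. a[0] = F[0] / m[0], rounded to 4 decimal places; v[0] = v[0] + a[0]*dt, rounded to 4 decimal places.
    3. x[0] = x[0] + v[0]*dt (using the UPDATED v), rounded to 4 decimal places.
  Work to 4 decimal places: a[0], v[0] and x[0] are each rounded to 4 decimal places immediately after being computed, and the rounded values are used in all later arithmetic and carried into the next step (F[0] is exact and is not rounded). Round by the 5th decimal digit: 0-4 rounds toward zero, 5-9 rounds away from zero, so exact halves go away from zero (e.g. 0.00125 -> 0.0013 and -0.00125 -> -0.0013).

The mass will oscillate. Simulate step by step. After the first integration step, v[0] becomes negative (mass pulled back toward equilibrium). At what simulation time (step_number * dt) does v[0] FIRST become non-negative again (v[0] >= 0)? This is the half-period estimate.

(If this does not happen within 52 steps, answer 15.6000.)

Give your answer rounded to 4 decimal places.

Step 0: x=[7.7000] v=[0.0000]
Step 1: x=[7.6440] v=[-0.1867]
Step 2: x=[7.5342] v=[-0.3659]
Step 3: x=[7.3751] v=[-0.5305]
Step 4: x=[7.1730] v=[-0.6738]
Step 5: x=[6.9359] v=[-0.7902]
Step 6: x=[6.6734] v=[-0.8750]
Step 7: x=[6.3960] v=[-0.9248]
Step 8: x=[6.1147] v=[-0.9376]
Step 9: x=[5.8408] v=[-0.9129]
Step 10: x=[5.5853] v=[-0.8517]
Step 11: x=[5.3584] v=[-0.7564]
Step 12: x=[5.1691] v=[-0.6309]
Step 13: x=[5.0251] v=[-0.4801]
Step 14: x=[4.9321] v=[-0.3101]
Step 15: x=[4.8938] v=[-0.1277]
Step 16: x=[4.9117] v=[0.0598]
First v>=0 after going negative at step 16, time=4.8000

Answer: 4.8000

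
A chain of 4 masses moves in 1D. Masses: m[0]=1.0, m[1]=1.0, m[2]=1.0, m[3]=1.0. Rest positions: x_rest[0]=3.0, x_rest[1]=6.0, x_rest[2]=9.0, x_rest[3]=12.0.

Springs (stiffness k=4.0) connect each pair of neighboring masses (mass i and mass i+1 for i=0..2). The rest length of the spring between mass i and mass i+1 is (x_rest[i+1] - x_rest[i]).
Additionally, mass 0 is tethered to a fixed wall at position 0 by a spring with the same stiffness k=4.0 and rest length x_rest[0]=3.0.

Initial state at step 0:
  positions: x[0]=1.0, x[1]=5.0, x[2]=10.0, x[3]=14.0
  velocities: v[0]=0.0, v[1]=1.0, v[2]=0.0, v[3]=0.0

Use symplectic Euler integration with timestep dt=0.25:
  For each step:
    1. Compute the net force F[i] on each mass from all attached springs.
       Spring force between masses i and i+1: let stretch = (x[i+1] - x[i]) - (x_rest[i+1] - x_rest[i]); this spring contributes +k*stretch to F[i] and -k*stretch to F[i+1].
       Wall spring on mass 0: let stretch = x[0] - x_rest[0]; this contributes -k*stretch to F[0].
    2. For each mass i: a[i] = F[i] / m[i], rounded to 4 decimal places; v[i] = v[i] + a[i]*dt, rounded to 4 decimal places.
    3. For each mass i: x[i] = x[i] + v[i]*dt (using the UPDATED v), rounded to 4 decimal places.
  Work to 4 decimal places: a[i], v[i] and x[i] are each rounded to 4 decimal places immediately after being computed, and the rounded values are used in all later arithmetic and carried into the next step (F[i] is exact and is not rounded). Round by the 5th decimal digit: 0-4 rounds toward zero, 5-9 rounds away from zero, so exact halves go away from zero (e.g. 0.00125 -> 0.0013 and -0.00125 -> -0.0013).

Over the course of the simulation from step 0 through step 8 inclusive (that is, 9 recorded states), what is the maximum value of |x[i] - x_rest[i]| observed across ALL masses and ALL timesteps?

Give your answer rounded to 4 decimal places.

Step 0: x=[1.0000 5.0000 10.0000 14.0000] v=[0.0000 1.0000 0.0000 0.0000]
Step 1: x=[1.7500 5.5000 9.7500 13.7500] v=[3.0000 2.0000 -1.0000 -1.0000]
Step 2: x=[3.0000 6.1250 9.4375 13.2500] v=[5.0000 2.5000 -1.2500 -2.0000]
Step 3: x=[4.2813 6.7969 9.2500 12.5469] v=[5.1250 2.6875 -0.7500 -2.8125]
Step 4: x=[5.1211 7.4532 9.2735 11.7696] v=[3.3593 2.6250 0.0938 -3.1094]
Step 5: x=[5.2637 7.9815 9.4659 11.1182] v=[0.5703 2.1132 0.7696 -2.6055]
Step 6: x=[4.7698 8.2015 9.7003 10.8038] v=[-1.9756 0.8798 0.9375 -1.2578]
Step 7: x=[3.9414 7.9382 9.8359 10.9635] v=[-3.3137 -1.0531 0.5422 0.6387]
Step 8: x=[3.1268 7.1502 9.7789 11.5913] v=[-3.2583 -3.1522 -0.2279 2.5111]
Max displacement = 2.2637

Answer: 2.2637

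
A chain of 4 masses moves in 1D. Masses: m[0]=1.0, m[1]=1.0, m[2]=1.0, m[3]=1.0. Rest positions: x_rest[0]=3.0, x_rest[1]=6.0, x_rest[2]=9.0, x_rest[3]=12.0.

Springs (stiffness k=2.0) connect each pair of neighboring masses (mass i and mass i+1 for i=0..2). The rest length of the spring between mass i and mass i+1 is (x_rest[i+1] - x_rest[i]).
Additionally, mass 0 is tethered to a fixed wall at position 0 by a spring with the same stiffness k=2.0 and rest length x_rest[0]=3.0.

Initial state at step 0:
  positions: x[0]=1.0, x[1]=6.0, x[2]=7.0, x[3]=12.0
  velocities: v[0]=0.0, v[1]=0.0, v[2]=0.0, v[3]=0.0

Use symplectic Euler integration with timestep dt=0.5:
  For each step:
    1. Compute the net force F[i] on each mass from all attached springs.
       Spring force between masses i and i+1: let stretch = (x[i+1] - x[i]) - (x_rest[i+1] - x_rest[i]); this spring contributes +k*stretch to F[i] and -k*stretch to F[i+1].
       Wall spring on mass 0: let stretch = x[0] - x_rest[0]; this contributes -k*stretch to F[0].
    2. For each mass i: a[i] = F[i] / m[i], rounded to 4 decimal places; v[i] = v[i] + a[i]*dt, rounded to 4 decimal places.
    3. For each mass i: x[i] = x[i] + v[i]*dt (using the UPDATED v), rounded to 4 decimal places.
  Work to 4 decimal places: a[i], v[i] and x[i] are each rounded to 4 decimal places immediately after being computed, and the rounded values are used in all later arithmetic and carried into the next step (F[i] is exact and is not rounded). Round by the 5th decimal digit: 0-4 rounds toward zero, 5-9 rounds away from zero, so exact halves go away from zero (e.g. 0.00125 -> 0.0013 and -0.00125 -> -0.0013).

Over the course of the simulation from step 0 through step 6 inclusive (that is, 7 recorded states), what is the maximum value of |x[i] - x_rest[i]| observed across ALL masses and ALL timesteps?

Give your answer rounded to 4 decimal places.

Step 0: x=[1.0000 6.0000 7.0000 12.0000] v=[0.0000 0.0000 0.0000 0.0000]
Step 1: x=[3.0000 4.0000 9.0000 11.0000] v=[4.0000 -4.0000 4.0000 -2.0000]
Step 2: x=[4.0000 4.0000 9.5000 10.5000] v=[2.0000 0.0000 1.0000 -1.0000]
Step 3: x=[3.0000 6.7500 7.7500 11.0000] v=[-2.0000 5.5000 -3.5000 1.0000]
Step 4: x=[2.3750 8.1250 7.1250 11.3750] v=[-1.2500 2.7500 -1.2500 0.7500]
Step 5: x=[3.4375 6.1250 9.1250 11.1250] v=[2.1250 -4.0000 4.0000 -0.5000]
Step 6: x=[4.1250 4.2813 10.6250 11.3750] v=[1.3750 -3.6875 3.0000 0.5000]
Max displacement = 2.1250

Answer: 2.1250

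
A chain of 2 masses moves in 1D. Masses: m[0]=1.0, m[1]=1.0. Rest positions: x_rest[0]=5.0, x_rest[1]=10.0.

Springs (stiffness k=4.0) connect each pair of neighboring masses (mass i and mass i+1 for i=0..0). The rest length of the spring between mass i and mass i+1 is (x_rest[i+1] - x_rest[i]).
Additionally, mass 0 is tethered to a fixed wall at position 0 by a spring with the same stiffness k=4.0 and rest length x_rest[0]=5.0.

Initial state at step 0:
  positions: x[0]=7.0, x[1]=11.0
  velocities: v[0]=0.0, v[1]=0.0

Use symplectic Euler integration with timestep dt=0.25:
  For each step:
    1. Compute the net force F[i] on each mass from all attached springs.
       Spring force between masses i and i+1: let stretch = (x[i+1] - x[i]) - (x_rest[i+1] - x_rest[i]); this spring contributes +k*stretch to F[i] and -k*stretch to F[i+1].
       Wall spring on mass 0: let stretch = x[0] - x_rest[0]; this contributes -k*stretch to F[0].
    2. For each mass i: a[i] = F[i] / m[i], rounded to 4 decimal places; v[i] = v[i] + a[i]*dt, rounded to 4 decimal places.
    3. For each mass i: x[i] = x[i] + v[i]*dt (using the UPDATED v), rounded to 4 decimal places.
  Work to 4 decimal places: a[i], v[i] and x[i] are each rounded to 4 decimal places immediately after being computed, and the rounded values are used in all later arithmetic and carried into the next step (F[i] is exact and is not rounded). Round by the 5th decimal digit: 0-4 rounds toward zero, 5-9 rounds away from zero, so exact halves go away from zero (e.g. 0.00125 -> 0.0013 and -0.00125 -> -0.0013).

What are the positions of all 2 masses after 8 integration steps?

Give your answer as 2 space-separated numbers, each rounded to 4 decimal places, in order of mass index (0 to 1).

Step 0: x=[7.0000 11.0000] v=[0.0000 0.0000]
Step 1: x=[6.2500 11.2500] v=[-3.0000 1.0000]
Step 2: x=[5.1875 11.5000] v=[-4.2500 1.0000]
Step 3: x=[4.4063 11.4219] v=[-3.1250 -0.3125]
Step 4: x=[4.2774 10.8399] v=[-0.5157 -2.3281]
Step 5: x=[4.7198 9.8673] v=[1.7694 -3.8906]
Step 6: x=[5.2691 8.8578] v=[2.1971 -4.0381]
Step 7: x=[5.3983 8.2011] v=[0.5167 -2.6268]
Step 8: x=[4.8786 8.0937] v=[-2.0788 -0.4296]

Answer: 4.8786 8.0937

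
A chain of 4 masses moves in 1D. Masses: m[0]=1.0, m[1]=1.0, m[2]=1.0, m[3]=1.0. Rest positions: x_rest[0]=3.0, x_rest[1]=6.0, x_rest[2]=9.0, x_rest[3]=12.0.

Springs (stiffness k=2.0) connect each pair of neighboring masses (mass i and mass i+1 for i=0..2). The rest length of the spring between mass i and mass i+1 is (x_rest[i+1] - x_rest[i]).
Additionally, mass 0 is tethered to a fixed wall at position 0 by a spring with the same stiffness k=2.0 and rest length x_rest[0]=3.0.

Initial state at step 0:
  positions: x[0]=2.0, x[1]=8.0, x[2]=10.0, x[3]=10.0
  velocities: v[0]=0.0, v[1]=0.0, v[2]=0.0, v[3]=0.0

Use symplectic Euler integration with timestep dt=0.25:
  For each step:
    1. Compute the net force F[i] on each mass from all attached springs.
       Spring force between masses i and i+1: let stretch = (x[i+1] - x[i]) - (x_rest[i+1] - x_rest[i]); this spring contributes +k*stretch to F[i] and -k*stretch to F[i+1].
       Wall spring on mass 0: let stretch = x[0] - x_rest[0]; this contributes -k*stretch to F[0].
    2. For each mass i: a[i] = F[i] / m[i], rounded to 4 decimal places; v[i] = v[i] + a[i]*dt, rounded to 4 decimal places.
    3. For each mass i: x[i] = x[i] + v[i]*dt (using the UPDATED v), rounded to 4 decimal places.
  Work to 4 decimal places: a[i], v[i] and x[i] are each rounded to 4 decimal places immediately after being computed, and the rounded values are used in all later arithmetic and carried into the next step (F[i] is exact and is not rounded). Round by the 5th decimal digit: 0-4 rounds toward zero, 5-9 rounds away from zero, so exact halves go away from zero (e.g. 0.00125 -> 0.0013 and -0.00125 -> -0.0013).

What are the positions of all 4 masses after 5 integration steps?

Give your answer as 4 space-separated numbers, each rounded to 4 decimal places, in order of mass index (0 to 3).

Step 0: x=[2.0000 8.0000 10.0000 10.0000] v=[0.0000 0.0000 0.0000 0.0000]
Step 1: x=[2.5000 7.5000 9.7500 10.3750] v=[2.0000 -2.0000 -1.0000 1.5000]
Step 2: x=[3.3125 6.6563 9.2969 11.0469] v=[3.2500 -3.3750 -1.8125 2.6875]
Step 3: x=[4.1289 5.7247 8.7325 11.8750] v=[3.2657 -3.7266 -2.2578 3.3125]
Step 4: x=[4.6287 4.9696 8.1849 12.6853] v=[1.9992 -3.0206 -2.1905 3.2413]
Step 5: x=[4.5925 4.5738 7.7979 13.3081] v=[-0.1447 -1.5834 -1.5480 2.4911]

Answer: 4.5925 4.5738 7.7979 13.3081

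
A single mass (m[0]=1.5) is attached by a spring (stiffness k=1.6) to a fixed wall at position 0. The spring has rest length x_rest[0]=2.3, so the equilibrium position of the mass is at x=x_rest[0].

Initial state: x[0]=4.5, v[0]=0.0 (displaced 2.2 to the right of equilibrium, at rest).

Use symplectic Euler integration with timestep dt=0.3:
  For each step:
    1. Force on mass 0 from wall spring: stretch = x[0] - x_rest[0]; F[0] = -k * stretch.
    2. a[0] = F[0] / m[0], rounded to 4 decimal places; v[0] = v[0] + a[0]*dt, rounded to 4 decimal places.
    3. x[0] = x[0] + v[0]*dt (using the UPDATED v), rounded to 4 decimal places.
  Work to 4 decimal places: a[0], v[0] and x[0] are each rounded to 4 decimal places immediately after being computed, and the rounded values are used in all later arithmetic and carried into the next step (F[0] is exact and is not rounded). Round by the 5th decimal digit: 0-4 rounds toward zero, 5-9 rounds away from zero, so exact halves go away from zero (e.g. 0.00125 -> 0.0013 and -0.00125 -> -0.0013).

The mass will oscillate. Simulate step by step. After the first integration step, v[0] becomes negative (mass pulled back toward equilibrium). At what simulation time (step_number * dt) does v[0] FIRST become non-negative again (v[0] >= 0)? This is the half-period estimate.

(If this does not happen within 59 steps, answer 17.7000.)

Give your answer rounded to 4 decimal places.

Answer: 3.3000

Derivation:
Step 0: x=[4.5000] v=[0.0000]
Step 1: x=[4.2888] v=[-0.7040]
Step 2: x=[3.8867] v=[-1.3404]
Step 3: x=[3.3322] v=[-1.8482]
Step 4: x=[2.6787] v=[-2.1785]
Step 5: x=[1.9888] v=[-2.2997]
Step 6: x=[1.3288] v=[-2.2001]
Step 7: x=[0.7620] v=[-1.8893]
Step 8: x=[0.3428] v=[-1.3972]
Step 9: x=[0.1115] v=[-0.7709]
Step 10: x=[0.0903] v=[-0.0706]
Step 11: x=[0.2813] v=[0.6365]
First v>=0 after going negative at step 11, time=3.3000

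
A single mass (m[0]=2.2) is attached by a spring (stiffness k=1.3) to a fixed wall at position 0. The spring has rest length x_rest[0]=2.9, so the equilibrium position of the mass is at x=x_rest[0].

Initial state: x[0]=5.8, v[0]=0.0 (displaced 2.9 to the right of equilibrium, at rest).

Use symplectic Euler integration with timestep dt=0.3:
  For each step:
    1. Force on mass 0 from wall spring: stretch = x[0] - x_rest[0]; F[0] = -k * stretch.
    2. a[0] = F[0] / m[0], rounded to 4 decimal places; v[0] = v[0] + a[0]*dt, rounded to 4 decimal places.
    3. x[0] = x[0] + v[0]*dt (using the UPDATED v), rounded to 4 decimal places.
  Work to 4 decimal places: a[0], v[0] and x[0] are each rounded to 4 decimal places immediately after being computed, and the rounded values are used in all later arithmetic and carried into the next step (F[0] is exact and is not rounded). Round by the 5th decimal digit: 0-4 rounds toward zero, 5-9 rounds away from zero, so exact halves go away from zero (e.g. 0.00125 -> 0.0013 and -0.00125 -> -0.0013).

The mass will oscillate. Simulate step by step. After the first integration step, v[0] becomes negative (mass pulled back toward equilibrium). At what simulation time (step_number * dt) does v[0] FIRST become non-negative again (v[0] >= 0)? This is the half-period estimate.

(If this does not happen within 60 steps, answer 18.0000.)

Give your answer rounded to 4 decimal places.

Step 0: x=[5.8000] v=[0.0000]
Step 1: x=[5.6458] v=[-0.5141]
Step 2: x=[5.3455] v=[-1.0009]
Step 3: x=[4.9152] v=[-1.4344]
Step 4: x=[4.3777] v=[-1.7916]
Step 5: x=[3.7616] v=[-2.0536]
Step 6: x=[3.0997] v=[-2.2063]
Step 7: x=[2.4272] v=[-2.2417]
Step 8: x=[1.7798] v=[-2.1579]
Step 9: x=[1.1920] v=[-1.9593]
Step 10: x=[0.6951] v=[-1.6565]
Step 11: x=[0.3154] v=[-1.2656]
Step 12: x=[0.0732] v=[-0.8074]
Step 13: x=[-0.0187] v=[-0.3063]
Step 14: x=[0.0446] v=[0.2111]
First v>=0 after going negative at step 14, time=4.2000

Answer: 4.2000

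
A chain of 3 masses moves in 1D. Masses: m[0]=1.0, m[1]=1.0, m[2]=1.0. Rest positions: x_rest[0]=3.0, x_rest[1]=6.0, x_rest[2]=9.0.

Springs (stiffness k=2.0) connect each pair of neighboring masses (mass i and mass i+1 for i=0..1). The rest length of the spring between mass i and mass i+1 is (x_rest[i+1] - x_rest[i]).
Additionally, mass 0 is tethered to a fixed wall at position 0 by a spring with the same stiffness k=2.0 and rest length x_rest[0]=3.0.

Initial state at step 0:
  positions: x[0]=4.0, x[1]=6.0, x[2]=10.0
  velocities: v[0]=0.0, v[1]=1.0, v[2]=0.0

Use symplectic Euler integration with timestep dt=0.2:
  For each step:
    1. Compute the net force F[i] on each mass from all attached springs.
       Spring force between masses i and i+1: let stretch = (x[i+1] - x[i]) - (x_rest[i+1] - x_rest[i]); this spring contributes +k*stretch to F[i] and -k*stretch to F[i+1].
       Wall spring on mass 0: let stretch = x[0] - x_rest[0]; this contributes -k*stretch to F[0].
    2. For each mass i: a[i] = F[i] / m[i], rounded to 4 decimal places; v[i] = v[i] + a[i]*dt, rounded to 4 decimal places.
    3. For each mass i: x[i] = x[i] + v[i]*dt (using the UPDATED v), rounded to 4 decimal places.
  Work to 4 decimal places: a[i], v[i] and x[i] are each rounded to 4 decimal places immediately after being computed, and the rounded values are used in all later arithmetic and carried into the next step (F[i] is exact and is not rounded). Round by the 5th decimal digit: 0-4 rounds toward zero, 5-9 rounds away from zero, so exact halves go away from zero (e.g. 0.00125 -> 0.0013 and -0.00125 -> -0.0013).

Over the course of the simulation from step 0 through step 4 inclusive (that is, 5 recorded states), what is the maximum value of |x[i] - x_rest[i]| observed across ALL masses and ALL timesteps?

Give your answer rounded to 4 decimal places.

Step 0: x=[4.0000 6.0000 10.0000] v=[0.0000 1.0000 0.0000]
Step 1: x=[3.8400 6.3600 9.9200] v=[-0.8000 1.8000 -0.4000]
Step 2: x=[3.5744 6.8032 9.7952] v=[-1.3280 2.2160 -0.6240]
Step 3: x=[3.2812 7.2275 9.6710] v=[-1.4662 2.1213 -0.6208]
Step 4: x=[3.0412 7.5315 9.5914] v=[-1.2002 1.5202 -0.3982]
Max displacement = 1.5315

Answer: 1.5315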